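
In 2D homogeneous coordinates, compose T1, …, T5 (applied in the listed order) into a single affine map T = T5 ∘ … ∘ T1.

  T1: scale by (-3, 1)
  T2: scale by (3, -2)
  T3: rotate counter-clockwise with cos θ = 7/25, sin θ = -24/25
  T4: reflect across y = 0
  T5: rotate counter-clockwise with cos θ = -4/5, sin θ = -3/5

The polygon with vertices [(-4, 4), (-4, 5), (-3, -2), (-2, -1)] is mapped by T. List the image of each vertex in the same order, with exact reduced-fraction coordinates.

image vertices: (504/25, -772/25), (2754/125, -3772/125), (144/25, -667/25), (558/125, -2194/125)

T1 scale by (-3, 1): (-4, 4) → (12, 4); (-4, 5) → (12, 5); (-3, -2) → (9, -2); (-2, -1) → (6, -1)
T2 scale by (3, -2): (12, 4) → (36, -8); (12, 5) → (36, -10); (9, -2) → (27, 4); (6, -1) → (18, 2)
T3 rotate counter-clockwise with cos θ = 7/25, sin θ = -24/25: (36, -8) → (12/5, -184/5); (36, -10) → (12/25, -934/25); (27, 4) → (57/5, -124/5); (18, 2) → (174/25, -418/25)
T4 reflect across y = 0: (12/5, -184/5) → (12/5, 184/5); (12/25, -934/25) → (12/25, 934/25); (57/5, -124/5) → (57/5, 124/5); (174/25, -418/25) → (174/25, 418/25)
T5 rotate counter-clockwise with cos θ = -4/5, sin θ = -3/5: (12/5, 184/5) → (504/25, -772/25); (12/25, 934/25) → (2754/125, -3772/125); (57/5, 124/5) → (144/25, -667/25); (174/25, 418/25) → (558/125, -2194/125)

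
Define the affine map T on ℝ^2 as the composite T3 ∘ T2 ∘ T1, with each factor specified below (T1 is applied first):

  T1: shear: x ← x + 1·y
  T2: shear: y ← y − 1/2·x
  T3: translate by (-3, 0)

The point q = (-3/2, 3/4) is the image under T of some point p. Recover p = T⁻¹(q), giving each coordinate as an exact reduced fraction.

p = (0, 3/2)

T1 = [1 1 0; 0 1 0; 0 0 1]
T2·T1 = [1 1 0; -1/2 1/2 0; 0 0 1]
T3·…·T1 = [1 1 -3; -1/2 1/2 0; 0 0 1]
det M = 1; M⁻¹ = [1/2 -1 3/2; 1/2 1 3/2; 0 0 1]
M⁻¹ · (-3/2, 3/4)ᵀ = (0, 3/2)ᵀ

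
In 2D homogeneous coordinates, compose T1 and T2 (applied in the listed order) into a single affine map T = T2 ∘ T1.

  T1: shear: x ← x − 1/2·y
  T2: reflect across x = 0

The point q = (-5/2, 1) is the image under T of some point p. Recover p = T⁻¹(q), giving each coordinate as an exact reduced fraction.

T1 = [1 -1/2 0; 0 1 0; 0 0 1]
T2·T1 = [-1 1/2 0; 0 1 0; 0 0 1]
det M = -1; M⁻¹ = [-1 1/2 0; 0 1 0; 0 0 1]
M⁻¹ · (-5/2, 1)ᵀ = (3, 1)ᵀ

p = (3, 1)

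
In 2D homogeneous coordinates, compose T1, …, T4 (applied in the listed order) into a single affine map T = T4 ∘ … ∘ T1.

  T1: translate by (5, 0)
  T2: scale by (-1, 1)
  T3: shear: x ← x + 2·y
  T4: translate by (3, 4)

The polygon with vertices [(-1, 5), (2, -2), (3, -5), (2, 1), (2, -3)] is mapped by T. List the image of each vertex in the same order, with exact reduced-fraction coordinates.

image vertices: (9, 9), (-8, 2), (-15, -1), (-2, 5), (-10, 1)

T1 translate by (5, 0): (-1, 5) → (4, 5); (2, -2) → (7, -2); (3, -5) → (8, -5); (2, 1) → (7, 1); (2, -3) → (7, -3)
T2 scale by (-1, 1): (4, 5) → (-4, 5); (7, -2) → (-7, -2); (8, -5) → (-8, -5); (7, 1) → (-7, 1); (7, -3) → (-7, -3)
T3 shear: x ← x + 2·y: (-4, 5) → (6, 5); (-7, -2) → (-11, -2); (-8, -5) → (-18, -5); (-7, 1) → (-5, 1); (-7, -3) → (-13, -3)
T4 translate by (3, 4): (6, 5) → (9, 9); (-11, -2) → (-8, 2); (-18, -5) → (-15, -1); (-5, 1) → (-2, 5); (-13, -3) → (-10, 1)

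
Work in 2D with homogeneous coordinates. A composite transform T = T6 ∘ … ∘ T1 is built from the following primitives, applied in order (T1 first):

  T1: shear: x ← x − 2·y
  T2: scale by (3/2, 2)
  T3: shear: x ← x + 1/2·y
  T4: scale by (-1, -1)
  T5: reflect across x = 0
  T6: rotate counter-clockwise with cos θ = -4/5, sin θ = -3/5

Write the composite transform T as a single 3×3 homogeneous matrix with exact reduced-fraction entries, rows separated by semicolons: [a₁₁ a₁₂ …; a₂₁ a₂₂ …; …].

T1 = [1 -2 0; 0 1 0; 0 0 1]
T2·T1 = [3/2 -3 0; 0 2 0; 0 0 1]
T3·…·T1 = [3/2 -2 0; 0 2 0; 0 0 1]
T4·…·T1 = [-3/2 2 0; 0 -2 0; 0 0 1]
T5·…·T1 = [3/2 -2 0; 0 -2 0; 0 0 1]
T6·…·T1 = [-6/5 2/5 0; -9/10 14/5 0; 0 0 1]

T = [-6/5 2/5 0; -9/10 14/5 0; 0 0 1]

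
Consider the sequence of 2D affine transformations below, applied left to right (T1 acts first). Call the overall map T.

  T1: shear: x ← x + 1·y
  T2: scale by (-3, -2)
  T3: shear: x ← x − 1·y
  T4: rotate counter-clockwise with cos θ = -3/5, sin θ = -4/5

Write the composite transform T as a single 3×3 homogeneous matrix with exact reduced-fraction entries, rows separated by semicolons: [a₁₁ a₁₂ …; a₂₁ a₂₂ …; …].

T = [9/5 -1 0; 12/5 2 0; 0 0 1]

T1 = [1 1 0; 0 1 0; 0 0 1]
T2·T1 = [-3 -3 0; 0 -2 0; 0 0 1]
T3·…·T1 = [-3 -1 0; 0 -2 0; 0 0 1]
T4·…·T1 = [9/5 -1 0; 12/5 2 0; 0 0 1]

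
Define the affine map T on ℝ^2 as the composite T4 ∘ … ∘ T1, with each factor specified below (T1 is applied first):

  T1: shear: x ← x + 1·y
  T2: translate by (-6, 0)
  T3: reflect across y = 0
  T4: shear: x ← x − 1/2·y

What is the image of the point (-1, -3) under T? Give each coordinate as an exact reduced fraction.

T1 shear: x ← x + 1·y: (-1, -3) → (-4, -3)
T2 translate by (-6, 0): (-4, -3) → (-10, -3)
T3 reflect across y = 0: (-10, -3) → (-10, 3)
T4 shear: x ← x − 1/2·y: (-10, 3) → (-23/2, 3)

T(p) = (-23/2, 3)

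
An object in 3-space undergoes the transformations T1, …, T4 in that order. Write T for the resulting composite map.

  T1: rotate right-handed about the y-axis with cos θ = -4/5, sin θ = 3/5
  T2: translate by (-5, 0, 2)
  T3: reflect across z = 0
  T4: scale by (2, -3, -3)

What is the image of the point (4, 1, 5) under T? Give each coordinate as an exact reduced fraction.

T1 rotate right-handed about the y-axis with cos θ = -4/5, sin θ = 3/5: (4, 1, 5) → (-1/5, 1, -32/5)
T2 translate by (-5, 0, 2): (-1/5, 1, -32/5) → (-26/5, 1, -22/5)
T3 reflect across z = 0: (-26/5, 1, -22/5) → (-26/5, 1, 22/5)
T4 scale by (2, -3, -3): (-26/5, 1, 22/5) → (-52/5, -3, -66/5)

T(p) = (-52/5, -3, -66/5)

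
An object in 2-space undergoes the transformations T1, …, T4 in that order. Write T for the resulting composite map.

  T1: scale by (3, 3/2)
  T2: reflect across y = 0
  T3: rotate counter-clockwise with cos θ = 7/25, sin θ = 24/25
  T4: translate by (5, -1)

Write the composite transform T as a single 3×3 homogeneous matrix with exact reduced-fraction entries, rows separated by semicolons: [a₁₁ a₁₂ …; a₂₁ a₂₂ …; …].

T1 = [3 0 0; 0 3/2 0; 0 0 1]
T2·T1 = [3 0 0; 0 -3/2 0; 0 0 1]
T3·…·T1 = [21/25 36/25 0; 72/25 -21/50 0; 0 0 1]
T4·…·T1 = [21/25 36/25 5; 72/25 -21/50 -1; 0 0 1]

T = [21/25 36/25 5; 72/25 -21/50 -1; 0 0 1]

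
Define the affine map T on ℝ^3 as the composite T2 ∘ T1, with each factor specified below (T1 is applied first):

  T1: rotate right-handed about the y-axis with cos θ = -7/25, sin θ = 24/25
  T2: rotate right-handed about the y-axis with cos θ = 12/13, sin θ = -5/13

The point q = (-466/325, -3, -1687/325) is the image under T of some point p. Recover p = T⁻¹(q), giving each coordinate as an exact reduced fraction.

T1 = [-7/25 0 24/25 0; 0 1 0 0; -24/25 0 -7/25 0; 0 0 0 1]
T2·T1 = [36/325 0 323/325 0; 0 1 0 0; -323/325 0 36/325 0; 0 0 0 1]
det M = 1; M⁻¹ = [36/325 0 -323/325 0; 0 1 0 0; 323/325 0 36/325 0; 0 0 0 1]
M⁻¹ · (-466/325, -3, -1687/325)ᵀ = (5, -3, -2)ᵀ

p = (5, -3, -2)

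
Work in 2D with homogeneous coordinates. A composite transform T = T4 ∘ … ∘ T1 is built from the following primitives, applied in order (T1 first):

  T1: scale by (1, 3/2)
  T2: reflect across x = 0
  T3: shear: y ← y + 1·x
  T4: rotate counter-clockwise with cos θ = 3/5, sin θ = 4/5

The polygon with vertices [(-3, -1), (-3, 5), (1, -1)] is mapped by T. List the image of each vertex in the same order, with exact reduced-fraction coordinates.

image vertices: (3/5, 33/10), (-33/5, 87/10), (7/5, -23/10)

T1 scale by (1, 3/2): (-3, -1) → (-3, -3/2); (-3, 5) → (-3, 15/2); (1, -1) → (1, -3/2)
T2 reflect across x = 0: (-3, -3/2) → (3, -3/2); (-3, 15/2) → (3, 15/2); (1, -3/2) → (-1, -3/2)
T3 shear: y ← y + 1·x: (3, -3/2) → (3, 3/2); (3, 15/2) → (3, 21/2); (-1, -3/2) → (-1, -5/2)
T4 rotate counter-clockwise with cos θ = 3/5, sin θ = 4/5: (3, 3/2) → (3/5, 33/10); (3, 21/2) → (-33/5, 87/10); (-1, -5/2) → (7/5, -23/10)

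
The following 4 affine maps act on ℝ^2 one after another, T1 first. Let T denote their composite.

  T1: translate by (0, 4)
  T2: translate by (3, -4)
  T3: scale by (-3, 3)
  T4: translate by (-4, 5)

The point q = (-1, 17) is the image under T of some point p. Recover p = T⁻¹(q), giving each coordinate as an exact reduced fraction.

T1 = [1 0 0; 0 1 4; 0 0 1]
T2·T1 = [1 0 3; 0 1 0; 0 0 1]
T3·…·T1 = [-3 0 -9; 0 3 0; 0 0 1]
T4·…·T1 = [-3 0 -13; 0 3 5; 0 0 1]
det M = -9; M⁻¹ = [-1/3 0 -13/3; 0 1/3 -5/3; 0 0 1]
M⁻¹ · (-1, 17)ᵀ = (-4, 4)ᵀ

p = (-4, 4)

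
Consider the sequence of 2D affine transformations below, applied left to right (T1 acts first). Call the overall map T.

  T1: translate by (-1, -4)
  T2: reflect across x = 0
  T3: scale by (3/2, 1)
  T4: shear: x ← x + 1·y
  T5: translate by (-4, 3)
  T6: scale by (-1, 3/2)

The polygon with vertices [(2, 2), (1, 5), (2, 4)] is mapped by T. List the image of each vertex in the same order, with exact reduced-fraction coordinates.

T1 translate by (-1, -4): (2, 2) → (1, -2); (1, 5) → (0, 1); (2, 4) → (1, 0)
T2 reflect across x = 0: (1, -2) → (-1, -2); (0, 1) → (0, 1); (1, 0) → (-1, 0)
T3 scale by (3/2, 1): (-1, -2) → (-3/2, -2); (0, 1) → (0, 1); (-1, 0) → (-3/2, 0)
T4 shear: x ← x + 1·y: (-3/2, -2) → (-7/2, -2); (0, 1) → (1, 1); (-3/2, 0) → (-3/2, 0)
T5 translate by (-4, 3): (-7/2, -2) → (-15/2, 1); (1, 1) → (-3, 4); (-3/2, 0) → (-11/2, 3)
T6 scale by (-1, 3/2): (-15/2, 1) → (15/2, 3/2); (-3, 4) → (3, 6); (-11/2, 3) → (11/2, 9/2)

image vertices: (15/2, 3/2), (3, 6), (11/2, 9/2)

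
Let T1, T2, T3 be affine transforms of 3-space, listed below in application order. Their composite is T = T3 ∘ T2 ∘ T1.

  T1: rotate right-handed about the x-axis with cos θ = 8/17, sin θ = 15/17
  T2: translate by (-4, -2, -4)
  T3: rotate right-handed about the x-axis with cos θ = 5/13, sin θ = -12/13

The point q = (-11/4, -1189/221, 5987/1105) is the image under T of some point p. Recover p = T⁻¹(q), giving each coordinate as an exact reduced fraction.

T1 = [1 0 0 0; 0 8/17 -15/17 0; 0 15/17 8/17 0; 0 0 0 1]
T2·T1 = [1 0 0 -4; 0 8/17 -15/17 -2; 0 15/17 8/17 -4; 0 0 0 1]
T3·…·T1 = [1 0 0 -4; 0 220/221 21/221 -58/13; 0 -21/221 220/221 4/13; 0 0 0 1]
det M = 1; M⁻¹ = [1 0 0 4; 0 220/221 -21/221 76/17; 0 21/221 220/221 2/17; 0 0 0 1]
M⁻¹ · (-11/4, -1189/221, 5987/1105)ᵀ = (5/4, -7/5, 5)ᵀ

p = (5/4, -7/5, 5)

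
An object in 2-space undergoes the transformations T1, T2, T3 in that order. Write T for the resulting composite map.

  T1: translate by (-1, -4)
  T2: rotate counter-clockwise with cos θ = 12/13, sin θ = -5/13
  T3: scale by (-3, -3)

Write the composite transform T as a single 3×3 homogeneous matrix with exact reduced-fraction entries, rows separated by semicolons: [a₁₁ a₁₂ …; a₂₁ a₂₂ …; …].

T1 = [1 0 -1; 0 1 -4; 0 0 1]
T2·T1 = [12/13 5/13 -32/13; -5/13 12/13 -43/13; 0 0 1]
T3·…·T1 = [-36/13 -15/13 96/13; 15/13 -36/13 129/13; 0 0 1]

T = [-36/13 -15/13 96/13; 15/13 -36/13 129/13; 0 0 1]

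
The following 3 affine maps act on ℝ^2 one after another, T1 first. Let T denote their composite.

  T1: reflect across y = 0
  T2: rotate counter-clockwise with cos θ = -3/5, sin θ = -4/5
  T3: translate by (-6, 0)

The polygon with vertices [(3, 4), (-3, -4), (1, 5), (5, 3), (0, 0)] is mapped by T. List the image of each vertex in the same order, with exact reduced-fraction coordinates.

T1 reflect across y = 0: (3, 4) → (3, -4); (-3, -4) → (-3, 4); (1, 5) → (1, -5); (5, 3) → (5, -3); (0, 0) → (0, 0)
T2 rotate counter-clockwise with cos θ = -3/5, sin θ = -4/5: (3, -4) → (-5, 0); (-3, 4) → (5, 0); (1, -5) → (-23/5, 11/5); (5, -3) → (-27/5, -11/5); (0, 0) → (0, 0)
T3 translate by (-6, 0): (-5, 0) → (-11, 0); (5, 0) → (-1, 0); (-23/5, 11/5) → (-53/5, 11/5); (-27/5, -11/5) → (-57/5, -11/5); (0, 0) → (-6, 0)

image vertices: (-11, 0), (-1, 0), (-53/5, 11/5), (-57/5, -11/5), (-6, 0)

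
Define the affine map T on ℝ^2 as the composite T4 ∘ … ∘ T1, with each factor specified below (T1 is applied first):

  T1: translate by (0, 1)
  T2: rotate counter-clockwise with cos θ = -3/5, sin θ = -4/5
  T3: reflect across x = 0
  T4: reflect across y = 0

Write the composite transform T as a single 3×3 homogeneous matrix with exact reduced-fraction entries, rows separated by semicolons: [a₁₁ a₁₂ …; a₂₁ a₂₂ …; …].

T = [3/5 -4/5 -4/5; 4/5 3/5 3/5; 0 0 1]

T1 = [1 0 0; 0 1 1; 0 0 1]
T2·T1 = [-3/5 4/5 4/5; -4/5 -3/5 -3/5; 0 0 1]
T3·…·T1 = [3/5 -4/5 -4/5; -4/5 -3/5 -3/5; 0 0 1]
T4·…·T1 = [3/5 -4/5 -4/5; 4/5 3/5 3/5; 0 0 1]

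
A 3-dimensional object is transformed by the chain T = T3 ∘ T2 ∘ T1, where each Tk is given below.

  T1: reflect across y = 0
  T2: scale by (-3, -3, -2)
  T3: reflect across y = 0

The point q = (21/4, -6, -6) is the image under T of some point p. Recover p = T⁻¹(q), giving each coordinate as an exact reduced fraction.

p = (-7/4, 2, 3)

T1 = [1 0 0 0; 0 -1 0 0; 0 0 1 0; 0 0 0 1]
T2·T1 = [-3 0 0 0; 0 3 0 0; 0 0 -2 0; 0 0 0 1]
T3·…·T1 = [-3 0 0 0; 0 -3 0 0; 0 0 -2 0; 0 0 0 1]
det M = -18; M⁻¹ = [-1/3 0 0 0; 0 -1/3 0 0; 0 0 -1/2 0; 0 0 0 1]
M⁻¹ · (21/4, -6, -6)ᵀ = (-7/4, 2, 3)ᵀ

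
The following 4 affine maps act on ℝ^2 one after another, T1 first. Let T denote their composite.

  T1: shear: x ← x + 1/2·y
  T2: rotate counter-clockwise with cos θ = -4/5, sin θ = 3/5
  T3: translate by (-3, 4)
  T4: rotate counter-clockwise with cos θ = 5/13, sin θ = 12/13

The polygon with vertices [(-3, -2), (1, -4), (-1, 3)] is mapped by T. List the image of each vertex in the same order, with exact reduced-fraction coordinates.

T1 shear: x ← x + 1/2·y: (-3, -2) → (-4, -2); (1, -4) → (-1, -4); (-1, 3) → (1/2, 3)
T2 rotate counter-clockwise with cos θ = -4/5, sin θ = 3/5: (-4, -2) → (22/5, -4/5); (-1, -4) → (16/5, 13/5); (1/2, 3) → (-11/5, -21/10)
T3 translate by (-3, 4): (22/5, -4/5) → (7/5, 16/5); (16/5, 13/5) → (1/5, 33/5); (-11/5, -21/10) → (-26/5, 19/10)
T4 rotate counter-clockwise with cos θ = 5/13, sin θ = 12/13: (7/5, 16/5) → (-157/65, 164/65); (1/5, 33/5) → (-391/65, 177/65); (-26/5, 19/10) → (-244/65, -529/130)

image vertices: (-157/65, 164/65), (-391/65, 177/65), (-244/65, -529/130)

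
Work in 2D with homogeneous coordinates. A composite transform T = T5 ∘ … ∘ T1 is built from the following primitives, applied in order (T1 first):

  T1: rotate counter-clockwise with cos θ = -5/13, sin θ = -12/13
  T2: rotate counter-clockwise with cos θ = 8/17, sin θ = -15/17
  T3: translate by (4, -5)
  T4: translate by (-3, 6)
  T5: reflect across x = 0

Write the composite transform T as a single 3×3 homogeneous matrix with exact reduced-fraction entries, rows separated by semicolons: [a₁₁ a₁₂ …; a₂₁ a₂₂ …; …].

T1 = [-5/13 12/13 0; -12/13 -5/13 0; 0 0 1]
T2·T1 = [-220/221 21/221 0; -21/221 -220/221 0; 0 0 1]
T3·…·T1 = [-220/221 21/221 4; -21/221 -220/221 -5; 0 0 1]
T4·…·T1 = [-220/221 21/221 1; -21/221 -220/221 1; 0 0 1]
T5·…·T1 = [220/221 -21/221 -1; -21/221 -220/221 1; 0 0 1]

T = [220/221 -21/221 -1; -21/221 -220/221 1; 0 0 1]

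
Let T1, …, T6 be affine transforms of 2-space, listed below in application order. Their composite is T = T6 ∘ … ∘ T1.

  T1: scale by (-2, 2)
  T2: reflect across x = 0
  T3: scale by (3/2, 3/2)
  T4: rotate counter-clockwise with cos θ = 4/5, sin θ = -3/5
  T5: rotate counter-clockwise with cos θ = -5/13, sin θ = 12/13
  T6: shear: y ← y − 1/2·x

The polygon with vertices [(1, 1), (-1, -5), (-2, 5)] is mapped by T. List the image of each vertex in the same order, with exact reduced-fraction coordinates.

T1 scale by (-2, 2): (1, 1) → (-2, 2); (-1, -5) → (2, -10); (-2, 5) → (4, 10)
T2 reflect across x = 0: (-2, 2) → (2, 2); (2, -10) → (-2, -10); (4, 10) → (-4, 10)
T3 scale by (3/2, 3/2): (2, 2) → (3, 3); (-2, -10) → (-3, -15); (-4, 10) → (-6, 15)
T4 rotate counter-clockwise with cos θ = 4/5, sin θ = -3/5: (3, 3) → (21/5, 3/5); (-3, -15) → (-57/5, -51/5); (-6, 15) → (21/5, 78/5)
T5 rotate counter-clockwise with cos θ = -5/13, sin θ = 12/13: (21/5, 3/5) → (-141/65, 237/65); (-57/5, -51/5) → (69/5, -33/5); (21/5, 78/5) → (-1041/65, -138/65)
T6 shear: y ← y − 1/2·x: (-141/65, 237/65) → (-141/65, 123/26); (69/5, -33/5) → (69/5, -27/2); (-1041/65, -138/65) → (-1041/65, 153/26)

image vertices: (-141/65, 123/26), (69/5, -27/2), (-1041/65, 153/26)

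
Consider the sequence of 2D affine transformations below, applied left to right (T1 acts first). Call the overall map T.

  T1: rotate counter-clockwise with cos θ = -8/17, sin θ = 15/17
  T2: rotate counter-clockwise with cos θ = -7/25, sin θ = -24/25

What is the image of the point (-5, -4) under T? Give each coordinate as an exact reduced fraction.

T(p) = (-1732/425, -2099/425)

T1 rotate counter-clockwise with cos θ = -8/17, sin θ = 15/17: (-5, -4) → (100/17, -43/17)
T2 rotate counter-clockwise with cos θ = -7/25, sin θ = -24/25: (100/17, -43/17) → (-1732/425, -2099/425)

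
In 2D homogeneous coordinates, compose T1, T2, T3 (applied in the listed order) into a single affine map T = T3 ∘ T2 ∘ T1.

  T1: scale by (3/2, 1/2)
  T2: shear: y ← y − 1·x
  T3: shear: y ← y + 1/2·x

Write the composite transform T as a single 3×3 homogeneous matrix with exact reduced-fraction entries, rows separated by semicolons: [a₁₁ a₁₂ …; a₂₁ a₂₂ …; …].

T = [3/2 0 0; -3/4 1/2 0; 0 0 1]

T1 = [3/2 0 0; 0 1/2 0; 0 0 1]
T2·T1 = [3/2 0 0; -3/2 1/2 0; 0 0 1]
T3·…·T1 = [3/2 0 0; -3/4 1/2 0; 0 0 1]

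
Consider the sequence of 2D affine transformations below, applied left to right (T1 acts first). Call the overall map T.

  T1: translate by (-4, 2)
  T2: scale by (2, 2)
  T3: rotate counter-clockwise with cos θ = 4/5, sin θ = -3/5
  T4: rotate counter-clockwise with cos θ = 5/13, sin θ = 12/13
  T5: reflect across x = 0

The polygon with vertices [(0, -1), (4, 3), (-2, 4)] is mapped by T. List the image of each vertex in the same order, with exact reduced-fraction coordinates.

image vertices: (514/65, -152/65), (66/13, 112/13), (1068/65, 276/65)

T1 translate by (-4, 2): (0, -1) → (-4, 1); (4, 3) → (0, 5); (-2, 4) → (-6, 6)
T2 scale by (2, 2): (-4, 1) → (-8, 2); (0, 5) → (0, 10); (-6, 6) → (-12, 12)
T3 rotate counter-clockwise with cos θ = 4/5, sin θ = -3/5: (-8, 2) → (-26/5, 32/5); (0, 10) → (6, 8); (-12, 12) → (-12/5, 84/5)
T4 rotate counter-clockwise with cos θ = 5/13, sin θ = 12/13: (-26/5, 32/5) → (-514/65, -152/65); (6, 8) → (-66/13, 112/13); (-12/5, 84/5) → (-1068/65, 276/65)
T5 reflect across x = 0: (-514/65, -152/65) → (514/65, -152/65); (-66/13, 112/13) → (66/13, 112/13); (-1068/65, 276/65) → (1068/65, 276/65)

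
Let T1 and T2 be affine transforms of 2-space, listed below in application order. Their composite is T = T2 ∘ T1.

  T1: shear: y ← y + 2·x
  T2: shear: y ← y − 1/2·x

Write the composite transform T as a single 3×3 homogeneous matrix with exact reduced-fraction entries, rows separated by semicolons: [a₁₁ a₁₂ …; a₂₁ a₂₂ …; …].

T = [1 0 0; 3/2 1 0; 0 0 1]

T1 = [1 0 0; 2 1 0; 0 0 1]
T2·T1 = [1 0 0; 3/2 1 0; 0 0 1]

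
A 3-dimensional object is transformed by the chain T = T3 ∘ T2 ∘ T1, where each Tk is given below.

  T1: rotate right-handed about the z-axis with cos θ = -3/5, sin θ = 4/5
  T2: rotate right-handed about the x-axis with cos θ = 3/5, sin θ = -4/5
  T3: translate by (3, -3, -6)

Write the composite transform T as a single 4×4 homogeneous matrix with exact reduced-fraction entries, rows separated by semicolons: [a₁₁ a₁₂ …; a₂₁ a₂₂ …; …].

T1 = [-3/5 -4/5 0 0; 4/5 -3/5 0 0; 0 0 1 0; 0 0 0 1]
T2·T1 = [-3/5 -4/5 0 0; 12/25 -9/25 4/5 0; -16/25 12/25 3/5 0; 0 0 0 1]
T3·…·T1 = [-3/5 -4/5 0 3; 12/25 -9/25 4/5 -3; -16/25 12/25 3/5 -6; 0 0 0 1]

T = [-3/5 -4/5 0 3; 12/25 -9/25 4/5 -3; -16/25 12/25 3/5 -6; 0 0 0 1]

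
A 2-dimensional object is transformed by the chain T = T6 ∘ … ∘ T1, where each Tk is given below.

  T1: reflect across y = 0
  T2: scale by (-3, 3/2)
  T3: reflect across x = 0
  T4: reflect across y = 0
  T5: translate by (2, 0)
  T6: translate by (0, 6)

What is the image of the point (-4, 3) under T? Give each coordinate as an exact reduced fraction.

T(p) = (-10, 21/2)

T1 reflect across y = 0: (-4, 3) → (-4, -3)
T2 scale by (-3, 3/2): (-4, -3) → (12, -9/2)
T3 reflect across x = 0: (12, -9/2) → (-12, -9/2)
T4 reflect across y = 0: (-12, -9/2) → (-12, 9/2)
T5 translate by (2, 0): (-12, 9/2) → (-10, 9/2)
T6 translate by (0, 6): (-10, 9/2) → (-10, 21/2)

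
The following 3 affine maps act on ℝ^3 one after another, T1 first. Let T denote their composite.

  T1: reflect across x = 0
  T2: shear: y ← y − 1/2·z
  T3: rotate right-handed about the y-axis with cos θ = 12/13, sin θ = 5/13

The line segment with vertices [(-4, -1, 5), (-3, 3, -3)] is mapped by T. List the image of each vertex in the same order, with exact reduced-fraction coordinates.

T1 reflect across x = 0: (-4, -1, 5) → (4, -1, 5); (-3, 3, -3) → (3, 3, -3)
T2 shear: y ← y − 1/2·z: (4, -1, 5) → (4, -7/2, 5); (3, 3, -3) → (3, 9/2, -3)
T3 rotate right-handed about the y-axis with cos θ = 12/13, sin θ = 5/13: (4, -7/2, 5) → (73/13, -7/2, 40/13); (3, 9/2, -3) → (21/13, 9/2, -51/13)

image vertices: (73/13, -7/2, 40/13), (21/13, 9/2, -51/13)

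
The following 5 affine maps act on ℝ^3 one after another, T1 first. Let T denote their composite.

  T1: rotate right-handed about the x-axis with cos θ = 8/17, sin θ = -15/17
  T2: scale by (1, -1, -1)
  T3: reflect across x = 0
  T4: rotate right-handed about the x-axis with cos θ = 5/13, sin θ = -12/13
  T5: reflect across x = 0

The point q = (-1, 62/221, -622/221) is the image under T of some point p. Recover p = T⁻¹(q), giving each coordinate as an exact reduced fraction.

p = (-1, -2, -2)

T1 = [1 0 0 0; 0 8/17 15/17 0; 0 -15/17 8/17 0; 0 0 0 1]
T2·T1 = [1 0 0 0; 0 -8/17 -15/17 0; 0 15/17 -8/17 0; 0 0 0 1]
T3·…·T1 = [-1 0 0 0; 0 -8/17 -15/17 0; 0 15/17 -8/17 0; 0 0 0 1]
T4·…·T1 = [-1 0 0 0; 0 140/221 -171/221 0; 0 171/221 140/221 0; 0 0 0 1]
T5·…·T1 = [1 0 0 0; 0 140/221 -171/221 0; 0 171/221 140/221 0; 0 0 0 1]
det M = 1; M⁻¹ = [1 0 0 0; 0 140/221 171/221 0; 0 -171/221 140/221 0; 0 0 0 1]
M⁻¹ · (-1, 62/221, -622/221)ᵀ = (-1, -2, -2)ᵀ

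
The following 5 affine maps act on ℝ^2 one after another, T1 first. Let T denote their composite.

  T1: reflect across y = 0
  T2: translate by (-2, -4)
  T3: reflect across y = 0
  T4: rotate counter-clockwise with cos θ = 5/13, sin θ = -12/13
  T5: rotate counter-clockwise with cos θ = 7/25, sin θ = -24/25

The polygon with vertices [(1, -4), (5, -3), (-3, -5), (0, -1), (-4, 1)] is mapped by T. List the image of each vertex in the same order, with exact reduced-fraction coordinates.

T1 reflect across y = 0: (1, -4) → (1, 4); (5, -3) → (5, 3); (-3, -5) → (-3, 5); (0, -1) → (0, 1); (-4, 1) → (-4, -1)
T2 translate by (-2, -4): (1, 4) → (-1, 0); (5, 3) → (3, -1); (-3, 5) → (-5, 1); (0, 1) → (-2, -3); (-4, -1) → (-6, -5)
T3 reflect across y = 0: (-1, 0) → (-1, 0); (3, -1) → (3, 1); (-5, 1) → (-5, -1); (-2, -3) → (-2, 3); (-6, -5) → (-6, 5)
T4 rotate counter-clockwise with cos θ = 5/13, sin θ = -12/13: (-1, 0) → (-5/13, 12/13); (3, 1) → (27/13, -31/13); (-5, -1) → (-37/13, 55/13); (-2, 3) → (2, 3); (-6, 5) → (30/13, 97/13)
T5 rotate counter-clockwise with cos θ = 7/25, sin θ = -24/25: (-5/13, 12/13) → (253/325, 204/325); (27/13, -31/13) → (-111/65, -173/65); (-37/13, 55/13) → (1061/325, 1273/325); (2, 3) → (86/25, -27/25); (30/13, 97/13) → (2538/325, -41/325)

image vertices: (253/325, 204/325), (-111/65, -173/65), (1061/325, 1273/325), (86/25, -27/25), (2538/325, -41/325)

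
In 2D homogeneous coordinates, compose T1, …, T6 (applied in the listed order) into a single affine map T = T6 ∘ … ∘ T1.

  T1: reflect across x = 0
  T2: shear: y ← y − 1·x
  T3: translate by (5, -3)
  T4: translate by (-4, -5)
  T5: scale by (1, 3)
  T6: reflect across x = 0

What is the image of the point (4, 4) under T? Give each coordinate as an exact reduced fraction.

T1 reflect across x = 0: (4, 4) → (-4, 4)
T2 shear: y ← y − 1·x: (-4, 4) → (-4, 8)
T3 translate by (5, -3): (-4, 8) → (1, 5)
T4 translate by (-4, -5): (1, 5) → (-3, 0)
T5 scale by (1, 3): (-3, 0) → (-3, 0)
T6 reflect across x = 0: (-3, 0) → (3, 0)

T(p) = (3, 0)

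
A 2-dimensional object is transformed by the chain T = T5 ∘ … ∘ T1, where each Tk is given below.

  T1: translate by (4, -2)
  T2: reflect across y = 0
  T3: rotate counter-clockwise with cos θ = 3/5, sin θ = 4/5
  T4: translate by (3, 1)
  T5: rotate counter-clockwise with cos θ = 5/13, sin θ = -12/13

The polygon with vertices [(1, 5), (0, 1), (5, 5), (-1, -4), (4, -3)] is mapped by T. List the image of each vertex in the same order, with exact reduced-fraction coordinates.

T1 translate by (4, -2): (1, 5) → (5, 3); (0, 1) → (4, -1); (5, 5) → (9, 3); (-1, -4) → (3, -6); (4, -3) → (8, -5)
T2 reflect across y = 0: (5, 3) → (5, -3); (4, -1) → (4, 1); (9, 3) → (9, -3); (3, -6) → (3, 6); (8, -5) → (8, 5)
T3 rotate counter-clockwise with cos θ = 3/5, sin θ = 4/5: (5, -3) → (27/5, 11/5); (4, 1) → (8/5, 19/5); (9, -3) → (39/5, 27/5); (3, 6) → (-3, 6); (8, 5) → (4/5, 47/5)
T4 translate by (3, 1): (27/5, 11/5) → (42/5, 16/5); (8/5, 19/5) → (23/5, 24/5); (39/5, 27/5) → (54/5, 32/5); (-3, 6) → (0, 7); (4/5, 47/5) → (19/5, 52/5)
T5 rotate counter-clockwise with cos θ = 5/13, sin θ = -12/13: (42/5, 16/5) → (402/65, -424/65); (23/5, 24/5) → (31/5, -12/5); (54/5, 32/5) → (654/65, -488/65); (0, 7) → (84/13, 35/13); (19/5, 52/5) → (719/65, 32/65)

image vertices: (402/65, -424/65), (31/5, -12/5), (654/65, -488/65), (84/13, 35/13), (719/65, 32/65)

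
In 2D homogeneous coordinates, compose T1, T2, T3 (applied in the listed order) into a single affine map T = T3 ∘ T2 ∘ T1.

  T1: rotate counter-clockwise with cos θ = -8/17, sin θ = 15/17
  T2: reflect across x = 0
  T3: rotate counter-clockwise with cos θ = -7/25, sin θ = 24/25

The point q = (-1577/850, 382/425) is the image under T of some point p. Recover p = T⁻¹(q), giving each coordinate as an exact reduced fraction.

T1 = [-8/17 -15/17 0; 15/17 -8/17 0; 0 0 1]
T2·T1 = [8/17 15/17 0; 15/17 -8/17 0; 0 0 1]
T3·…·T1 = [-416/425 87/425 0; 87/425 416/425 0; 0 0 1]
det M = -1; M⁻¹ = [-416/425 87/425 0; 87/425 416/425 0; 0 0 1]
M⁻¹ · (-1577/850, 382/425)ᵀ = (2, 1/2)ᵀ

p = (2, 1/2)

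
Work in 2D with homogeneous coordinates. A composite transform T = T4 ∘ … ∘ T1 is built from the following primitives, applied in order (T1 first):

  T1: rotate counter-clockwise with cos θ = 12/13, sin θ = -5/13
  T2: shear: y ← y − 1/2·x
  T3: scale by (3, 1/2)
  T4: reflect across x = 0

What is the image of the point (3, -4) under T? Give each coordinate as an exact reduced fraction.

T(p) = (-48/13, -71/26)

T1 rotate counter-clockwise with cos θ = 12/13, sin θ = -5/13: (3, -4) → (16/13, -63/13)
T2 shear: y ← y − 1/2·x: (16/13, -63/13) → (16/13, -71/13)
T3 scale by (3, 1/2): (16/13, -71/13) → (48/13, -71/26)
T4 reflect across x = 0: (48/13, -71/26) → (-48/13, -71/26)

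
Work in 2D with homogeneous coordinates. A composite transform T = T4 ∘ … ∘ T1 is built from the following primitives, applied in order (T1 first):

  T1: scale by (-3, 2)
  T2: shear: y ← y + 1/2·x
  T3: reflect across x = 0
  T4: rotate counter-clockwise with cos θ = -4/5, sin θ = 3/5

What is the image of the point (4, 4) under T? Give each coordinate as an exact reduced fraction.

T(p) = (-54/5, 28/5)

T1 scale by (-3, 2): (4, 4) → (-12, 8)
T2 shear: y ← y + 1/2·x: (-12, 8) → (-12, 2)
T3 reflect across x = 0: (-12, 2) → (12, 2)
T4 rotate counter-clockwise with cos θ = -4/5, sin θ = 3/5: (12, 2) → (-54/5, 28/5)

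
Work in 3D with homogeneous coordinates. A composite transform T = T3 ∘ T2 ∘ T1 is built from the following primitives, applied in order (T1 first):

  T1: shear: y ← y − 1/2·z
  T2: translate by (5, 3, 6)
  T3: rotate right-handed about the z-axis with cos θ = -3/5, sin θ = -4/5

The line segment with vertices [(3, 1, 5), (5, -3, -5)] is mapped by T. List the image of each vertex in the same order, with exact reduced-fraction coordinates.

T1 shear: y ← y − 1/2·z: (3, 1, 5) → (3, -3/2, 5); (5, -3, -5) → (5, -1/2, -5)
T2 translate by (5, 3, 6): (3, -3/2, 5) → (8, 3/2, 11); (5, -1/2, -5) → (10, 5/2, 1)
T3 rotate right-handed about the z-axis with cos θ = -3/5, sin θ = -4/5: (8, 3/2, 11) → (-18/5, -73/10, 11); (10, 5/2, 1) → (-4, -19/2, 1)

image vertices: (-18/5, -73/10, 11), (-4, -19/2, 1)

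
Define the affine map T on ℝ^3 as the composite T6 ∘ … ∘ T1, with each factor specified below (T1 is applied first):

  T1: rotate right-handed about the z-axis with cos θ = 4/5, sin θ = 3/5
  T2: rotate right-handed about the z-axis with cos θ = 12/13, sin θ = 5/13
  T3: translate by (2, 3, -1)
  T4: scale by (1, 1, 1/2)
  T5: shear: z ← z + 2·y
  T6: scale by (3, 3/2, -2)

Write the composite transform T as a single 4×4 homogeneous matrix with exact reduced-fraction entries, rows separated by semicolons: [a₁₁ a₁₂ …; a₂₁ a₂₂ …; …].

T1 = [4/5 -3/5 0 0; 3/5 4/5 0 0; 0 0 1 0; 0 0 0 1]
T2·T1 = [33/65 -56/65 0 0; 56/65 33/65 0 0; 0 0 1 0; 0 0 0 1]
T3·…·T1 = [33/65 -56/65 0 2; 56/65 33/65 0 3; 0 0 1 -1; 0 0 0 1]
T4·…·T1 = [33/65 -56/65 0 2; 56/65 33/65 0 3; 0 0 1/2 -1/2; 0 0 0 1]
T5·…·T1 = [33/65 -56/65 0 2; 56/65 33/65 0 3; 112/65 66/65 1/2 11/2; 0 0 0 1]
T6·…·T1 = [99/65 -168/65 0 6; 84/65 99/130 0 9/2; -224/65 -132/65 -1 -11; 0 0 0 1]

T = [99/65 -168/65 0 6; 84/65 99/130 0 9/2; -224/65 -132/65 -1 -11; 0 0 0 1]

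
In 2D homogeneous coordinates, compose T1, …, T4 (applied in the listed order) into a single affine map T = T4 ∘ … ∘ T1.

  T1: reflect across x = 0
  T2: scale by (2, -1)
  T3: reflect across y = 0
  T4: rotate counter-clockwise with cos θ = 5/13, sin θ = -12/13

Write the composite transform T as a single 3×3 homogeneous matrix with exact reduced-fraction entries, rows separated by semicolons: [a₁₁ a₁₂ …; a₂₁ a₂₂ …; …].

T1 = [-1 0 0; 0 1 0; 0 0 1]
T2·T1 = [-2 0 0; 0 -1 0; 0 0 1]
T3·…·T1 = [-2 0 0; 0 1 0; 0 0 1]
T4·…·T1 = [-10/13 12/13 0; 24/13 5/13 0; 0 0 1]

T = [-10/13 12/13 0; 24/13 5/13 0; 0 0 1]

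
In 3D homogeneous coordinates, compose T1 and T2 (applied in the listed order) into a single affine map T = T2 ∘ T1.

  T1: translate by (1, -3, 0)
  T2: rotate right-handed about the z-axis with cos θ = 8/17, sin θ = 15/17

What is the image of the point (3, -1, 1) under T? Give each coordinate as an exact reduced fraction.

T1 translate by (1, -3, 0): (3, -1, 1) → (4, -4, 1)
T2 rotate right-handed about the z-axis with cos θ = 8/17, sin θ = 15/17: (4, -4, 1) → (92/17, 28/17, 1)

T(p) = (92/17, 28/17, 1)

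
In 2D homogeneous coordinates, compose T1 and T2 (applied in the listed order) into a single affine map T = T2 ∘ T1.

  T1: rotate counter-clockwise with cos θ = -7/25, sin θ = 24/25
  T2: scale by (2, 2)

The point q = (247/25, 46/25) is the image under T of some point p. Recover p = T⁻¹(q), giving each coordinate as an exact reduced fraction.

p = (-1/2, -5)

T1 = [-7/25 -24/25 0; 24/25 -7/25 0; 0 0 1]
T2·T1 = [-14/25 -48/25 0; 48/25 -14/25 0; 0 0 1]
det M = 4; M⁻¹ = [-7/50 12/25 0; -12/25 -7/50 0; 0 0 1]
M⁻¹ · (247/25, 46/25)ᵀ = (-1/2, -5)ᵀ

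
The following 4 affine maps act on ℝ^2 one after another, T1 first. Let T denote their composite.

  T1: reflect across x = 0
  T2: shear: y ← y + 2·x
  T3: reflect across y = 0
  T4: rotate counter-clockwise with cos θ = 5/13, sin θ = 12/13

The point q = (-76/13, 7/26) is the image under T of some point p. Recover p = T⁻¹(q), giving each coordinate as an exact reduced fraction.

T1 = [-1 0 0; 0 1 0; 0 0 1]
T2·T1 = [-1 0 0; -2 1 0; 0 0 1]
T3·…·T1 = [-1 0 0; 2 -1 0; 0 0 1]
T4·…·T1 = [-29/13 12/13 0; -2/13 -5/13 0; 0 0 1]
det M = 1; M⁻¹ = [-5/13 -12/13 0; 2/13 -29/13 0; 0 0 1]
M⁻¹ · (-76/13, 7/26)ᵀ = (2, -3/2)ᵀ

p = (2, -3/2)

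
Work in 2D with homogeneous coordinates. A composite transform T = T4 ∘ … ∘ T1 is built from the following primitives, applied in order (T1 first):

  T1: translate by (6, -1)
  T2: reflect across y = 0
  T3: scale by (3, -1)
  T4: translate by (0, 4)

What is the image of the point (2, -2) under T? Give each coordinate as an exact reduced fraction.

T(p) = (24, 1)

T1 translate by (6, -1): (2, -2) → (8, -3)
T2 reflect across y = 0: (8, -3) → (8, 3)
T3 scale by (3, -1): (8, 3) → (24, -3)
T4 translate by (0, 4): (24, -3) → (24, 1)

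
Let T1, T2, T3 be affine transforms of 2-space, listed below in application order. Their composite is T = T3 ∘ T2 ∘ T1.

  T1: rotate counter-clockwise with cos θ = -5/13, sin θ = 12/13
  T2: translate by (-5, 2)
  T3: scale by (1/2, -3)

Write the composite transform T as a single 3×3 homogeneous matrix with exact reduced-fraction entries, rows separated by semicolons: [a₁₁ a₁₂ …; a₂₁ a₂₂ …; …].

T = [-5/26 -6/13 -5/2; -36/13 15/13 -6; 0 0 1]

T1 = [-5/13 -12/13 0; 12/13 -5/13 0; 0 0 1]
T2·T1 = [-5/13 -12/13 -5; 12/13 -5/13 2; 0 0 1]
T3·…·T1 = [-5/26 -6/13 -5/2; -36/13 15/13 -6; 0 0 1]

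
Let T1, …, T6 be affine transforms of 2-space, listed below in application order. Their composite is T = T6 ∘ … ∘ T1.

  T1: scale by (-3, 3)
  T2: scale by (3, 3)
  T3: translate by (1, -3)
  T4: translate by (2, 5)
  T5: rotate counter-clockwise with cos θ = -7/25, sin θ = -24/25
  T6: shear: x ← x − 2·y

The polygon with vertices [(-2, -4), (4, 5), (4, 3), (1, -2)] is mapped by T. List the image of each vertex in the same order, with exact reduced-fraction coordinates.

image vertices: (-431/25, -266/25), (433/25, 463/25), (-251/25, 589/25), (-854/25, 256/25)

T1 scale by (-3, 3): (-2, -4) → (6, -12); (4, 5) → (-12, 15); (4, 3) → (-12, 9); (1, -2) → (-3, -6)
T2 scale by (3, 3): (6, -12) → (18, -36); (-12, 15) → (-36, 45); (-12, 9) → (-36, 27); (-3, -6) → (-9, -18)
T3 translate by (1, -3): (18, -36) → (19, -39); (-36, 45) → (-35, 42); (-36, 27) → (-35, 24); (-9, -18) → (-8, -21)
T4 translate by (2, 5): (19, -39) → (21, -34); (-35, 42) → (-33, 47); (-35, 24) → (-33, 29); (-8, -21) → (-6, -16)
T5 rotate counter-clockwise with cos θ = -7/25, sin θ = -24/25: (21, -34) → (-963/25, -266/25); (-33, 47) → (1359/25, 463/25); (-33, 29) → (927/25, 589/25); (-6, -16) → (-342/25, 256/25)
T6 shear: x ← x − 2·y: (-963/25, -266/25) → (-431/25, -266/25); (1359/25, 463/25) → (433/25, 463/25); (927/25, 589/25) → (-251/25, 589/25); (-342/25, 256/25) → (-854/25, 256/25)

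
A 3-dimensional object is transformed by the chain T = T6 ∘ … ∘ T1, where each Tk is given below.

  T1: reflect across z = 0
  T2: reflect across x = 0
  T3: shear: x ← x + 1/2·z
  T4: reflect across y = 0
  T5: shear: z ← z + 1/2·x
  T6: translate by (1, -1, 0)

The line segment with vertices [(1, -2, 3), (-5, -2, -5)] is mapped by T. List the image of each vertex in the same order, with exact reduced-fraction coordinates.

T1 reflect across z = 0: (1, -2, 3) → (1, -2, -3); (-5, -2, -5) → (-5, -2, 5)
T2 reflect across x = 0: (1, -2, -3) → (-1, -2, -3); (-5, -2, 5) → (5, -2, 5)
T3 shear: x ← x + 1/2·z: (-1, -2, -3) → (-5/2, -2, -3); (5, -2, 5) → (15/2, -2, 5)
T4 reflect across y = 0: (-5/2, -2, -3) → (-5/2, 2, -3); (15/2, -2, 5) → (15/2, 2, 5)
T5 shear: z ← z + 1/2·x: (-5/2, 2, -3) → (-5/2, 2, -17/4); (15/2, 2, 5) → (15/2, 2, 35/4)
T6 translate by (1, -1, 0): (-5/2, 2, -17/4) → (-3/2, 1, -17/4); (15/2, 2, 35/4) → (17/2, 1, 35/4)

image vertices: (-3/2, 1, -17/4), (17/2, 1, 35/4)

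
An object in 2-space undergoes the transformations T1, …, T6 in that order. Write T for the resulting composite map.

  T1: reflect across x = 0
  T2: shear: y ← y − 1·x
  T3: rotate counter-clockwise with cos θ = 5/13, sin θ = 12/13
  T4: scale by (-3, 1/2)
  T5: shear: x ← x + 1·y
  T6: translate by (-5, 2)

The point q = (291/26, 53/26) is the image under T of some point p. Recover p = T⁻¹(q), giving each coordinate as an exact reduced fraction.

T1 = [-1 0 0; 0 1 0; 0 0 1]
T2·T1 = [-1 0 0; 1 1 0; 0 0 1]
T3·…·T1 = [-17/13 -12/13 0; -7/13 5/13 0; 0 0 1]
T4·…·T1 = [51/13 36/13 0; -7/26 5/26 0; 0 0 1]
T5·…·T1 = [95/26 77/26 0; -7/26 5/26 0; 0 0 1]
T6·…·T1 = [95/26 77/26 -5; -7/26 5/26 2; 0 0 1]
det M = 3/2; M⁻¹ = [5/39 -77/39 179/39; 7/39 95/39 -155/39; 0 0 1]
M⁻¹ · (291/26, 53/26)ᵀ = (2, 3)ᵀ

p = (2, 3)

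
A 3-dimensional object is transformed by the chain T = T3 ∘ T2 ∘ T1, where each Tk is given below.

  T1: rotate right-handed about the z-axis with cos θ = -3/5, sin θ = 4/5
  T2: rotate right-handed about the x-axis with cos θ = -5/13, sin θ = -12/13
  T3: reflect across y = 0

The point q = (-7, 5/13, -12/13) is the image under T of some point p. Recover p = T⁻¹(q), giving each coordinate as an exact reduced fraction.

T1 = [-3/5 -4/5 0 0; 4/5 -3/5 0 0; 0 0 1 0; 0 0 0 1]
T2·T1 = [-3/5 -4/5 0 0; -4/13 3/13 12/13 0; -48/65 36/65 -5/13 0; 0 0 0 1]
T3·…·T1 = [-3/5 -4/5 0 0; 4/13 -3/13 -12/13 0; -48/65 36/65 -5/13 0; 0 0 0 1]
det M = -1; M⁻¹ = [-3/5 4/13 -48/65 0; -4/5 -3/13 36/65 0; 0 -12/13 -5/13 0; 0 0 0 1]
M⁻¹ · (-7, 5/13, -12/13)ᵀ = (5, 5, 0)ᵀ

p = (5, 5, 0)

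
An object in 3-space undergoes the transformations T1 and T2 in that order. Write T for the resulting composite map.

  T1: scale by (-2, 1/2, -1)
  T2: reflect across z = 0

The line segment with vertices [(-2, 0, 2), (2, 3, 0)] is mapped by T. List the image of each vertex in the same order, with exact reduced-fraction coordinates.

T1 scale by (-2, 1/2, -1): (-2, 0, 2) → (4, 0, -2); (2, 3, 0) → (-4, 3/2, 0)
T2 reflect across z = 0: (4, 0, -2) → (4, 0, 2); (-4, 3/2, 0) → (-4, 3/2, 0)

image vertices: (4, 0, 2), (-4, 3/2, 0)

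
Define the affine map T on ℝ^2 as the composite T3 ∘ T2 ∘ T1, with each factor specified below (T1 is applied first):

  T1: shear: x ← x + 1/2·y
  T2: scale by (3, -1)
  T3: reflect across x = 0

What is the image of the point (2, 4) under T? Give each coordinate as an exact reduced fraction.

T1 shear: x ← x + 1/2·y: (2, 4) → (4, 4)
T2 scale by (3, -1): (4, 4) → (12, -4)
T3 reflect across x = 0: (12, -4) → (-12, -4)

T(p) = (-12, -4)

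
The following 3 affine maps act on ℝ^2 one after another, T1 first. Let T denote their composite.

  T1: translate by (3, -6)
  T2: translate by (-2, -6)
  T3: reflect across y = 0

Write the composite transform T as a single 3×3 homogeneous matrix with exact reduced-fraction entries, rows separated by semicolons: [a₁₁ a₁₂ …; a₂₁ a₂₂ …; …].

T = [1 0 1; 0 -1 12; 0 0 1]

T1 = [1 0 3; 0 1 -6; 0 0 1]
T2·T1 = [1 0 1; 0 1 -12; 0 0 1]
T3·…·T1 = [1 0 1; 0 -1 12; 0 0 1]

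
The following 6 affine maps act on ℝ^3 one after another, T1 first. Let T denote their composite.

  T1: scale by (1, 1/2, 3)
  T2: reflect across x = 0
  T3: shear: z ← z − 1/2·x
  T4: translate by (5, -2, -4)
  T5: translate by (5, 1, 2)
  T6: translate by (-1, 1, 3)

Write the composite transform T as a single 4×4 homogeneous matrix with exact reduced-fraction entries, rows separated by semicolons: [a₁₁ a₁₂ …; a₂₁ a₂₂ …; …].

T1 = [1 0 0 0; 0 1/2 0 0; 0 0 3 0; 0 0 0 1]
T2·T1 = [-1 0 0 0; 0 1/2 0 0; 0 0 3 0; 0 0 0 1]
T3·…·T1 = [-1 0 0 0; 0 1/2 0 0; 1/2 0 3 0; 0 0 0 1]
T4·…·T1 = [-1 0 0 5; 0 1/2 0 -2; 1/2 0 3 -4; 0 0 0 1]
T5·…·T1 = [-1 0 0 10; 0 1/2 0 -1; 1/2 0 3 -2; 0 0 0 1]
T6·…·T1 = [-1 0 0 9; 0 1/2 0 0; 1/2 0 3 1; 0 0 0 1]

T = [-1 0 0 9; 0 1/2 0 0; 1/2 0 3 1; 0 0 0 1]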